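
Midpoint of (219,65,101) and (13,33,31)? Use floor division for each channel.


Midpoint: each channel = ⌊(C₁+C₂)/2⌋
R: ⌊(219+13)/2⌋ = 116
G: ⌊(65+33)/2⌋ = 49
B: ⌊(101+31)/2⌋ = 66
= RGB(116, 49, 66)


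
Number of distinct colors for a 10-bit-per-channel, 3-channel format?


Total bits = 10 bits/channel × 3 channels = 30 bits
Distinct colors = 2^30
= 1,073,741,824 colors


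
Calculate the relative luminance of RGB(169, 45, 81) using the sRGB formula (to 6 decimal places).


Linearize each channel (sRGB transfer function): c = v/255; c_lin = c/12.92 if c ≤ 0.04045, else ((c+0.055)/1.055)^2.4
  R: 169/255 ≈ 0.662745 > 0.04045 → ((0.662745+0.055)/1.055)^2.4 ≈ 0.396755
  G: 45/255 ≈ 0.176471 > 0.04045 → ((0.176471+0.055)/1.055)^2.4 ≈ 0.026241
  B: 81/255 ≈ 0.317647 > 0.04045 → ((0.317647+0.055)/1.055)^2.4 ≈ 0.082283
R_lin = 0.396755, G_lin = 0.026241, B_lin = 0.082283
L = 0.2126×R + 0.7152×G + 0.0722×B
L = 0.2126×0.396755 + 0.7152×0.026241 + 0.0722×0.082283
L ≈ 0.109059


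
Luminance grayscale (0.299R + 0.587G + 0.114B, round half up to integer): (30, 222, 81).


Gray = 0.299×R + 0.587×G + 0.114×B
Gray = 0.299×30 + 0.587×222 + 0.114×81
Gray = 8.970 + 130.314 + 9.234
Gray = 148.518 → round half up → 149
Gray = 149


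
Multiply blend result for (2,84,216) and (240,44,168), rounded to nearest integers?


Multiply: C = A×B/255, rounded to nearest integer
R: 2×240/255 = 480/255 ≈ 1.882 → 2
G: 84×44/255 = 3696/255 ≈ 14.494 → 14
B: 216×168/255 = 36288/255 ≈ 142.306 → 142
= RGB(2, 14, 142)


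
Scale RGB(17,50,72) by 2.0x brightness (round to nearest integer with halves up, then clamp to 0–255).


Multiply each channel by 2.0, round half up, clamp to [0, 255]
R: 17×2.0 = 34
G: 50×2.0 = 100
B: 72×2.0 = 144
= RGB(34, 100, 144)


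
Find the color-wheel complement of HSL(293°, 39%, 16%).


Complement = opposite side of color wheel = hue + 180°
H' = (293 + 180) mod 360 = 113°
S and L unchanged.
= HSL(113°, 39%, 16%)


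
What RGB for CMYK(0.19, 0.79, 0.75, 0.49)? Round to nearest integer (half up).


R = 255 × (1-C) × (1-K) = 255 × 0.81 × 0.51 = 105.3405 → 105
G = 255 × (1-M) × (1-K) = 255 × 0.21 × 0.51 = 27.3105 → 27
B = 255 × (1-Y) × (1-K) = 255 × 0.25 × 0.51 = 32.5125 → 33
= RGB(105, 27, 33)


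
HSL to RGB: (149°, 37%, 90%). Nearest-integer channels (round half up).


H=149°, S=0.37, L=0.90
C = (1-|2L-1|)×S = (1-|0.80|)×0.37 = 0.074
H' = H/60 = 149/60 ≈ 2.4833; X = C×(1-|H' mod 2 - 1|) ≈ 0.0358
m = L - C/2 = 0.90 - 0.037 = 0.863
Sector ⌊H'⌋ = 2 → (R',G',B') = (0.0, 0.074, ≈0.0358)
RGB = ((R'+m)×255, (G'+m)×255, (B'+m)×255) = (220.065, 238.935, 229.1855)
Round half up → RGB(220, 239, 229)


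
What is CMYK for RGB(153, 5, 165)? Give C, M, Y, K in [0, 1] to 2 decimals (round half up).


R'=153/255≈0.6000, G'=5/255≈0.0196, B'=165/255≈0.6471
K = 1 - max(R',G',B') = 1 - 165/255 = 90/255 = 0.35294… → 0.35
(1-R'-K)/(1-K) simplifies to (max-R)/max with max = 165:
C = (165-153)/165 = 12/165 = 0.07272… → 0.07
M = (165-5)/165 = 160/165 = 0.96969… → 0.97
Y = (165-165)/165 = 0/165 = 0 → 0.00
= CMYK(0.07, 0.97, 0.00, 0.35)


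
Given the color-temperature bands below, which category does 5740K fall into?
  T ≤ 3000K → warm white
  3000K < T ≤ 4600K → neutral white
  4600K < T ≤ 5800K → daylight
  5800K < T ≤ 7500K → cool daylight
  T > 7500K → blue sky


Temperature: 5740K
4600K < 5740K ≤ 5800K → daylight
Classification: daylight


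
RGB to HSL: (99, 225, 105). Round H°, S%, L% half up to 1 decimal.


Normalize: R'=99/255≈0.3882, G'=225/255≈0.8824, B'=105/255≈0.4118
Max=225/255, Min=99/255, Δ=Max-Min=126/255
L = (Max+Min)/2 = (225+99)/510 = 324/510 = 0.63529… → L = 63.5%
L > 0.5 → S = Δ/(2-Max-Min) = 126/(510-225-99) = 126/186 = 0.67741… → S = 67.7%
(the 1/255 factors cancel in S and H, so raw channel differences can be used)
Max is G' → H = 60 × ((B-R)/Δ + 2) = 60 × ((105-99)/126 + 2)
  6/126 + 2 = 0.0476… + 2 = 2.0476…
  H = 60 × 2.0476… = 122.857…° → H = 122.9°
= HSL(122.9°, 67.7%, 63.5%)


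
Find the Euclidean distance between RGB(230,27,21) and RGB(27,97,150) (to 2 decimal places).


d = √[(R₁-R₂)² + (G₁-G₂)² + (B₁-B₂)²]
d = √[(230-27)² + (27-97)² + (21-150)²]
d = √[41209 + 4900 + 16641]
d = √62750
d ≈ 250.50


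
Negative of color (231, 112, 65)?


Invert: (255-R, 255-G, 255-B)
R: 255-231 = 24
G: 255-112 = 143
B: 255-65 = 190
= RGB(24, 143, 190)


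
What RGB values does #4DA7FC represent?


4D → 77 (R)
A7 → 167 (G)
FC → 252 (B)
= RGB(77, 167, 252)


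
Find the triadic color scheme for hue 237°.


Triadic: equally spaced at 120° intervals
H1 = 237°
H2 = (237 + 120) mod 360 = 357°
H3 = (237 + 240) mod 360 = 117°
Triadic = 237°, 357°, 117°


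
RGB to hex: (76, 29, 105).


R = 76 → 4C (hex)
G = 29 → 1D (hex)
B = 105 → 69 (hex)
Hex = #4C1D69


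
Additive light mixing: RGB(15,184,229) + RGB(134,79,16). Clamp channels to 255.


Additive: each channel = min(255, C₁+C₂)
R: 15+134 = 149 → 149
G: 184+79 = 263 → 255
B: 229+16 = 245 → 245
= RGB(149, 255, 245)


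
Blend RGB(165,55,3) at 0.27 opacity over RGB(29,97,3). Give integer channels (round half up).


C = α×F + (1-α)×B, with 1-α = 0.73
R: 0.27×165 + 0.73×29 = 44.55 + 21.17 = 65.72 → 66
G: 0.27×55 + 0.73×97 = 14.85 + 70.81 = 85.66 → 86
B: 0.27×3 + 0.73×3 = 0.81 + 2.19 = 3.00 → 3
= RGB(66, 86, 3)


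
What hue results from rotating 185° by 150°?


New hue = (H + rotation) mod 360
New hue = (185 + 150) mod 360
= 335 mod 360
= 335°


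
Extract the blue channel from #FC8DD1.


Color: #FC8DD1
R = FC = 252
G = 8D = 141
B = D1 = 209
Blue = 209


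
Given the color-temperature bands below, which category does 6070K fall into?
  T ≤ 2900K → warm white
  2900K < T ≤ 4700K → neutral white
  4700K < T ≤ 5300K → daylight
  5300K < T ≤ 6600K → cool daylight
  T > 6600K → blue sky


Temperature: 6070K
5300K < 6070K ≤ 6600K → cool daylight
Classification: cool daylight


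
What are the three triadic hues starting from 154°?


Triadic: equally spaced at 120° intervals
H1 = 154°
H2 = (154 + 120) mod 360 = 274°
H3 = (154 + 240) mod 360 = 34°
Triadic = 154°, 274°, 34°


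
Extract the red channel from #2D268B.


Color: #2D268B
R = 2D = 45
G = 26 = 38
B = 8B = 139
Red = 45


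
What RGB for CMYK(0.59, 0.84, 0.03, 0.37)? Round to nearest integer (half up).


R = 255 × (1-C) × (1-K) = 255 × 0.41 × 0.63 = 65.8665 → 66
G = 255 × (1-M) × (1-K) = 255 × 0.16 × 0.63 = 25.704 → 26
B = 255 × (1-Y) × (1-K) = 255 × 0.97 × 0.63 = 155.8305 → 156
= RGB(66, 26, 156)


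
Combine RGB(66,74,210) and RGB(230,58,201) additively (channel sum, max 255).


Additive: each channel = min(255, C₁+C₂)
R: 66+230 = 296 → 255
G: 74+58 = 132 → 132
B: 210+201 = 411 → 255
= RGB(255, 132, 255)


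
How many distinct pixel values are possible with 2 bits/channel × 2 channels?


Total bits = 2 bits/channel × 2 channels = 4 bits
Distinct pixel values = 2^4
= 16 pixel values


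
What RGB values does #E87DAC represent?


E8 → 232 (R)
7D → 125 (G)
AC → 172 (B)
= RGB(232, 125, 172)


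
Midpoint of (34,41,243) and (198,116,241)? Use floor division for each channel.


Midpoint: each channel = ⌊(C₁+C₂)/2⌋
R: ⌊(34+198)/2⌋ = 116
G: ⌊(41+116)/2⌋ = 78
B: ⌊(243+241)/2⌋ = 242
= RGB(116, 78, 242)


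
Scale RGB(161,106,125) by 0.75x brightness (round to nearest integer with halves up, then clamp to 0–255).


Multiply each channel by 0.75, round half up, clamp to [0, 255]
R: 161×0.75 = 120.75 → round → 121
G: 106×0.75 = 79.5 → round → 80
B: 125×0.75 = 93.75 → round → 94
= RGB(121, 80, 94)


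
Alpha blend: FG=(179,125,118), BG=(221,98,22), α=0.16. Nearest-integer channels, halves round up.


C = α×F + (1-α)×B, with 1-α = 0.84
R: 0.16×179 + 0.84×221 = 28.64 + 185.64 = 214.28 → 214
G: 0.16×125 + 0.84×98 = 20.00 + 82.32 = 102.32 → 102
B: 0.16×118 + 0.84×22 = 18.88 + 18.48 = 37.36 → 37
= RGB(214, 102, 37)


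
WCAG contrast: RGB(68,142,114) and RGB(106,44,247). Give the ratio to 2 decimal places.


Linearize each sRGB channel c=v/255: c/12.92 if c ≤ 0.04045 else ((c+0.055)/1.055)^2.4
L = 0.2126×R_lin + 0.7152×G_lin + 0.0722×B_lin
Color 1 (68,142,114):
  R=68: 68/255≈0.2667 > 0.04045 → ((0.2667+0.055)/1.055)^2.4 ≈ 0.05781
  G=142: 142/255≈0.5569 > 0.04045 → ((0.5569+0.055)/1.055)^2.4 ≈ 0.27050
  B=114: 114/255≈0.4471 > 0.04045 → ((0.4471+0.055)/1.055)^2.4 ≈ 0.16827
  L1 = 0.2126×0.05781 + 0.7152×0.27050 + 0.0722×0.16827 ≈ 0.21790
Color 2 (106,44,247):
  R=106: 106/255≈0.4157 > 0.04045 → ((0.4157+0.055)/1.055)^2.4 ≈ 0.14413
  G=44: 44/255≈0.1725 > 0.04045 → ((0.1725+0.055)/1.055)^2.4 ≈ 0.02519
  B=247: 247/255≈0.9686 > 0.04045 → ((0.9686+0.055)/1.055)^2.4 ≈ 0.93011
  L2 = 0.2126×0.14413 + 0.7152×0.02519 + 0.0722×0.93011 ≈ 0.11581
Lighter = 0.21790, Darker = 0.11581
Ratio = (L_lighter + 0.05) / (L_darker + 0.05)
Ratio = (0.21790 + 0.05) / (0.11581 + 0.05) = 0.26790 / 0.16581 ≈ 1.6157
Ratio ≈ 1.62:1


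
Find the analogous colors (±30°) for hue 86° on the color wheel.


Base hue: 86°
Left analog: (86 - 30) mod 360 = 56°
Right analog: (86 + 30) mod 360 = 116°
Analogous hues = 56° and 116°


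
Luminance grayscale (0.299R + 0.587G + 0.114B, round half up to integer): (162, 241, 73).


Gray = 0.299×R + 0.587×G + 0.114×B
Gray = 0.299×162 + 0.587×241 + 0.114×73
Gray = 48.438 + 141.467 + 8.322
Gray = 198.227 → round half up → 198
Gray = 198


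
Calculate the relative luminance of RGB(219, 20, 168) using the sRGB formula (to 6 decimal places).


Linearize each channel (sRGB transfer function): c = v/255; c_lin = c/12.92 if c ≤ 0.04045, else ((c+0.055)/1.055)^2.4
  R: 219/255 ≈ 0.858824 > 0.04045 → ((0.858824+0.055)/1.055)^2.4 ≈ 0.708376
  G: 20/255 ≈ 0.078431 > 0.04045 → ((0.078431+0.055)/1.055)^2.4 ≈ 0.006995
  B: 168/255 ≈ 0.658824 > 0.04045 → ((0.658824+0.055)/1.055)^2.4 ≈ 0.391572
R_lin = 0.708376, G_lin = 0.006995, B_lin = 0.391572
L = 0.2126×R + 0.7152×G + 0.0722×B
L = 0.2126×0.708376 + 0.7152×0.006995 + 0.0722×0.391572
L ≈ 0.183875


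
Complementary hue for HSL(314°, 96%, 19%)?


Complement = opposite side of color wheel = hue + 180°
H' = (314 + 180) mod 360 = 134°
S and L unchanged.
= HSL(134°, 96%, 19%)


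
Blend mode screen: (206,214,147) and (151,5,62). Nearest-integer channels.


Screen: C = 255 - (255-A)×(255-B)/255, rounded to nearest integer
R: 255 - (255-206)×(255-151)/255 = 255 - 5096/255 ≈ 255 - 19.984 = 235.016 → 235
G: 255 - (255-214)×(255-5)/255 = 255 - 10250/255 ≈ 255 - 40.196 = 214.804 → 215
B: 255 - (255-147)×(255-62)/255 = 255 - 20844/255 ≈ 255 - 81.741 = 173.259 → 173
= RGB(235, 215, 173)


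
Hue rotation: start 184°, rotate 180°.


New hue = (H + rotation) mod 360
New hue = (184 + 180) mod 360
= 364 mod 360
= 4°


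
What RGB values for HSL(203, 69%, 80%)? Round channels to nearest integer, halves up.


H=203°, S=0.69, L=0.80
C = (1-|2L-1|)×S = (1-|0.60|)×0.69 = 0.276
H' = H/60 = 203/60 ≈ 3.3833; X = C×(1-|H' mod 2 - 1|) = 0.1702
m = L - C/2 = 0.80 - 0.138 = 0.662
Sector ⌊H'⌋ = 3 → (R',G',B') = (0.0, 0.1702, 0.276)
RGB = ((R'+m)×255, (G'+m)×255, (B'+m)×255) = (168.81, 212.211, 239.19)
Round half up → RGB(169, 212, 239)


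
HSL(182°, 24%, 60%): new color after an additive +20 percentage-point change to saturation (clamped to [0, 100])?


Original S = 24%
Adjustment = +20 percentage points
New S = 24 + (20) = 44
Clamp to [0, 100] → 44
= HSL(182°, 44%, 60%)


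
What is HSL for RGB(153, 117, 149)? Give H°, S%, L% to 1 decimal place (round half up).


Normalize: R'=153/255≈0.6000, G'=117/255≈0.4588, B'=149/255≈0.5843
Max=153/255, Min=117/255, Δ=Max-Min=36/255
L = (Max+Min)/2 = (153+117)/510 = 270/510 = 0.52941… → L = 52.9%
L > 0.5 → S = Δ/(2-Max-Min) = 36/(510-153-117) = 36/240 = 0.15 → S = 15.0%
(the 1/255 factors cancel in S and H, so raw channel differences can be used)
Max is R' → H = 60 × (((G-B)/Δ) mod 6) = 60 × (((117-149)/36) mod 6)
  (-32)/36 = -0.8888…; negative, so add 6 → 5.1111…
  H = 60 × 5.1111… = 306.666…° → H = 306.7°
= HSL(306.7°, 15.0%, 52.9%)


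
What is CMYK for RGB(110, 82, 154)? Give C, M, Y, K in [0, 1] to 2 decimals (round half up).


R'=110/255≈0.4314, G'=82/255≈0.3216, B'=154/255≈0.6039
K = 1 - max(R',G',B') = 1 - 154/255 = 101/255 = 0.39607… → 0.40
(1-R'-K)/(1-K) simplifies to (max-R)/max with max = 154:
C = (154-110)/154 = 44/154 = 0.28571… → 0.29
M = (154-82)/154 = 72/154 = 0.46753… → 0.47
Y = (154-154)/154 = 0/154 = 0 → 0.00
= CMYK(0.29, 0.47, 0.00, 0.40)


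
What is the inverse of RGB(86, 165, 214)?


Invert: (255-R, 255-G, 255-B)
R: 255-86 = 169
G: 255-165 = 90
B: 255-214 = 41
= RGB(169, 90, 41)


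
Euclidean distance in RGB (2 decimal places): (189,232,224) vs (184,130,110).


d = √[(R₁-R₂)² + (G₁-G₂)² + (B₁-B₂)²]
d = √[(189-184)² + (232-130)² + (224-110)²]
d = √[25 + 10404 + 12996]
d = √23425
d ≈ 153.05


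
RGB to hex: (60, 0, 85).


R = 60 → 3C (hex)
G = 0 → 00 (hex)
B = 85 → 55 (hex)
Hex = #3C0055


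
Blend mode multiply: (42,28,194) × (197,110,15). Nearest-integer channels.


Multiply: C = A×B/255, rounded to nearest integer
R: 42×197/255 = 8274/255 ≈ 32.447 → 32
G: 28×110/255 = 3080/255 ≈ 12.078 → 12
B: 194×15/255 = 2910/255 ≈ 11.412 → 11
= RGB(32, 12, 11)


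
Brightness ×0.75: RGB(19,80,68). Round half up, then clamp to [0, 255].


Multiply each channel by 0.75, round half up, clamp to [0, 255]
R: 19×0.75 = 14.25 → round → 14
G: 80×0.75 = 60
B: 68×0.75 = 51
= RGB(14, 60, 51)


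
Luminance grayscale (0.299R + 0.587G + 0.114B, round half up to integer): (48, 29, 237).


Gray = 0.299×R + 0.587×G + 0.114×B
Gray = 0.299×48 + 0.587×29 + 0.114×237
Gray = 14.352 + 17.023 + 27.018
Gray = 58.393 → round half up → 58
Gray = 58


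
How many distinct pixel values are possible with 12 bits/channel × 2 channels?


Total bits = 12 bits/channel × 2 channels = 24 bits
Distinct pixel values = 2^24
= 16,777,216 pixel values


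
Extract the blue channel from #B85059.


Color: #B85059
R = B8 = 184
G = 50 = 80
B = 59 = 89
Blue = 89


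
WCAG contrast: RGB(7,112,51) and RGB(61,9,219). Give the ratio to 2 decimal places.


Linearize each sRGB channel c=v/255: c/12.92 if c ≤ 0.04045 else ((c+0.055)/1.055)^2.4
L = 0.2126×R_lin + 0.7152×G_lin + 0.0722×B_lin
Color 1 (7,112,51):
  R=7: 7/255≈0.0275 ≤ 0.04045 → 0.0275/12.92 ≈ 0.00212
  G=112: 112/255≈0.4392 > 0.04045 → ((0.4392+0.055)/1.055)^2.4 ≈ 0.16203
  B=51: 51/255≈0.2000 > 0.04045 → ((0.2000+0.055)/1.055)^2.4 ≈ 0.03310
  L1 = 0.2126×0.00212 + 0.7152×0.16203 + 0.0722×0.03310 ≈ 0.11873
Color 2 (61,9,219):
  R=61: 61/255≈0.2392 > 0.04045 → ((0.2392+0.055)/1.055)^2.4 ≈ 0.04667
  G=9: 9/255≈0.0353 ≤ 0.04045 → 0.0353/12.92 ≈ 0.00273
  B=219: 219/255≈0.8588 > 0.04045 → ((0.8588+0.055)/1.055)^2.4 ≈ 0.70838
  L2 = 0.2126×0.04667 + 0.7152×0.00273 + 0.0722×0.70838 ≈ 0.06302
Lighter = 0.11873, Darker = 0.06302
Ratio = (L_lighter + 0.05) / (L_darker + 0.05)
Ratio = (0.11873 + 0.05) / (0.06302 + 0.05) = 0.16873 / 0.11302 ≈ 1.4929
Ratio ≈ 1.49:1


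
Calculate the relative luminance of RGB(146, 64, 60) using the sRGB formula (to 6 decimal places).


Linearize each channel (sRGB transfer function): c = v/255; c_lin = c/12.92 if c ≤ 0.04045, else ((c+0.055)/1.055)^2.4
  R: 146/255 ≈ 0.572549 > 0.04045 → ((0.572549+0.055)/1.055)^2.4 ≈ 0.287441
  G: 64/255 ≈ 0.250980 > 0.04045 → ((0.250980+0.055)/1.055)^2.4 ≈ 0.051269
  B: 60/255 ≈ 0.235294 > 0.04045 → ((0.235294+0.055)/1.055)^2.4 ≈ 0.045186
R_lin = 0.287441, G_lin = 0.051269, B_lin = 0.045186
L = 0.2126×R + 0.7152×G + 0.0722×B
L = 0.2126×0.287441 + 0.7152×0.051269 + 0.0722×0.045186
L ≈ 0.101040


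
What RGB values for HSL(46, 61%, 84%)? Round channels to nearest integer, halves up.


H=46°, S=0.61, L=0.84
C = (1-|2L-1|)×S = (1-|0.68|)×0.61 = 0.1952
H' = H/60 = 46/60 ≈ 0.7667; X = C×(1-|H' mod 2 - 1|) ≈ 0.1497
m = L - C/2 = 0.84 - 0.0976 = 0.7424
Sector ⌊H'⌋ = 0 → (R',G',B') = (0.1952, ≈0.1497, 0.0)
RGB = ((R'+m)×255, (G'+m)×255, (B'+m)×255) = (239.088, 227.4736, 189.312)
Round half up → RGB(239, 227, 189)


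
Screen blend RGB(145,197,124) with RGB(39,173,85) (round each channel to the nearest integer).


Screen: C = 255 - (255-A)×(255-B)/255, rounded to nearest integer
R: 255 - (255-145)×(255-39)/255 = 255 - 23760/255 ≈ 255 - 93.176 = 161.824 → 162
G: 255 - (255-197)×(255-173)/255 = 255 - 4756/255 ≈ 255 - 18.651 = 236.349 → 236
B: 255 - (255-124)×(255-85)/255 = 255 - 22270/255 ≈ 255 - 87.333 = 167.667 → 168
= RGB(162, 236, 168)


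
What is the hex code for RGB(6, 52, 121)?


R = 6 → 06 (hex)
G = 52 → 34 (hex)
B = 121 → 79 (hex)
Hex = #063479


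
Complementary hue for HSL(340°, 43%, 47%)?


Complement = opposite side of color wheel = hue + 180°
H' = (340 + 180) mod 360 = 160°
S and L unchanged.
= HSL(160°, 43%, 47%)


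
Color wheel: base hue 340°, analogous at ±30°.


Base hue: 340°
Left analog: (340 - 30) mod 360 = 310°
Right analog: (340 + 30) mod 360 = 10°
Analogous hues = 310° and 10°


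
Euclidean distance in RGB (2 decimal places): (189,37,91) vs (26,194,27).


d = √[(R₁-R₂)² + (G₁-G₂)² + (B₁-B₂)²]
d = √[(189-26)² + (37-194)² + (91-27)²]
d = √[26569 + 24649 + 4096]
d = √55314
d ≈ 235.19


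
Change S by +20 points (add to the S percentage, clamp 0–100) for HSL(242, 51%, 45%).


Original S = 51%
Adjustment = +20 percentage points
New S = 51 + (20) = 71
Clamp to [0, 100] → 71
= HSL(242°, 71%, 45%)


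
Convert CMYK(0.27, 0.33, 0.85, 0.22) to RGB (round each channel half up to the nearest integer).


R = 255 × (1-C) × (1-K) = 255 × 0.73 × 0.78 = 145.197 → 145
G = 255 × (1-M) × (1-K) = 255 × 0.67 × 0.78 = 133.263 → 133
B = 255 × (1-Y) × (1-K) = 255 × 0.15 × 0.78 = 29.835 → 30
= RGB(145, 133, 30)


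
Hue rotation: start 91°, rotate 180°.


New hue = (H + rotation) mod 360
New hue = (91 + 180) mod 360
= 271 mod 360
= 271°


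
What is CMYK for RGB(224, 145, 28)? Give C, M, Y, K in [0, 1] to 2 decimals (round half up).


R'=224/255≈0.8784, G'=145/255≈0.5686, B'=28/255≈0.1098
K = 1 - max(R',G',B') = 1 - 224/255 = 31/255 = 0.12156… → 0.12
(1-R'-K)/(1-K) simplifies to (max-R)/max with max = 224:
C = (224-224)/224 = 0/224 = 0 → 0.00
M = (224-145)/224 = 79/224 = 0.35267… → 0.35
Y = (224-28)/224 = 196/224 = 0.875 → 0.88
= CMYK(0.00, 0.35, 0.88, 0.12)


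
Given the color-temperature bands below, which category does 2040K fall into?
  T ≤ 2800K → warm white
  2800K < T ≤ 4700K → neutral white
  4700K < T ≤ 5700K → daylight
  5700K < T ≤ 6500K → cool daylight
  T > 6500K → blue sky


Temperature: 2040K
2040K ≤ 2800K → warm white
Classification: warm white


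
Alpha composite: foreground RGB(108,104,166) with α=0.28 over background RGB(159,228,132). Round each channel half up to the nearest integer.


C = α×F + (1-α)×B, with 1-α = 0.72
R: 0.28×108 + 0.72×159 = 30.24 + 114.48 = 144.72 → 145
G: 0.28×104 + 0.72×228 = 29.12 + 164.16 = 193.28 → 193
B: 0.28×166 + 0.72×132 = 46.48 + 95.04 = 141.52 → 142
= RGB(145, 193, 142)


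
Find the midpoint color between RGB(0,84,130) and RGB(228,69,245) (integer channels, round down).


Midpoint: each channel = ⌊(C₁+C₂)/2⌋
R: ⌊(0+228)/2⌋ = 114
G: ⌊(84+69)/2⌋ = 76
B: ⌊(130+245)/2⌋ = 187
= RGB(114, 76, 187)


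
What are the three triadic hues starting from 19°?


Triadic: equally spaced at 120° intervals
H1 = 19°
H2 = (19 + 120) mod 360 = 139°
H3 = (19 + 240) mod 360 = 259°
Triadic = 19°, 139°, 259°


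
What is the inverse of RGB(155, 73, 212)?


Invert: (255-R, 255-G, 255-B)
R: 255-155 = 100
G: 255-73 = 182
B: 255-212 = 43
= RGB(100, 182, 43)


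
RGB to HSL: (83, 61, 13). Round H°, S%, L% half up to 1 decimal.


Normalize: R'=83/255≈0.3255, G'=61/255≈0.2392, B'=13/255≈0.0510
Max=83/255, Min=13/255, Δ=Max-Min=70/255
L = (Max+Min)/2 = (83+13)/510 = 96/510 = 0.18823… → L = 18.8%
L ≤ 0.5 → S = Δ/(Max+Min) = 70/(83+13) = 70/96 = 0.72916… → S = 72.9%
(the 1/255 factors cancel in S and H, so raw channel differences can be used)
Max is R' → H = 60 × (((G-B)/Δ) mod 6) = 60 × (((61-13)/70) mod 6)
  48/70 = 0.6857…
  H = 60 × 0.6857… = 41.142…° → H = 41.1°
= HSL(41.1°, 72.9%, 18.8%)


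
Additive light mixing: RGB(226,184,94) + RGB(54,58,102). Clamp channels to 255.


Additive: each channel = min(255, C₁+C₂)
R: 226+54 = 280 → 255
G: 184+58 = 242 → 242
B: 94+102 = 196 → 196
= RGB(255, 242, 196)


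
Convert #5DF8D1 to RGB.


5D → 93 (R)
F8 → 248 (G)
D1 → 209 (B)
= RGB(93, 248, 209)


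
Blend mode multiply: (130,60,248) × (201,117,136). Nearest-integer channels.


Multiply: C = A×B/255, rounded to nearest integer
R: 130×201/255 = 26130/255 ≈ 102.471 → 102
G: 60×117/255 = 7020/255 ≈ 27.529 → 28
B: 248×136/255 = 33728/255 ≈ 132.267 → 132
= RGB(102, 28, 132)


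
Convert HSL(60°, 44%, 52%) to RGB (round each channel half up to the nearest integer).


H=60°, S=0.44, L=0.52
C = (1-|2L-1|)×S = (1-|0.04|)×0.44 = 0.4224
H' = H/60 = 60/60 ≈ 1.0000; X = C×(1-|H' mod 2 - 1|) = 0.4224
m = L - C/2 = 0.52 - 0.2112 = 0.3088
Sector ⌊H'⌋ = 1 → (R',G',B') = (0.4224, 0.4224, 0.0)
RGB = ((R'+m)×255, (G'+m)×255, (B'+m)×255) = (186.456, 186.456, 78.744)
Round half up → RGB(186, 186, 79)


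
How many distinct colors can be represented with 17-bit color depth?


Colors = 2^bits = 2^17
= 131,072 colors


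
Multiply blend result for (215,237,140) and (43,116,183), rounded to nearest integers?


Multiply: C = A×B/255, rounded to nearest integer
R: 215×43/255 = 9245/255 ≈ 36.255 → 36
G: 237×116/255 = 27492/255 ≈ 107.812 → 108
B: 140×183/255 = 25620/255 ≈ 100.471 → 100
= RGB(36, 108, 100)


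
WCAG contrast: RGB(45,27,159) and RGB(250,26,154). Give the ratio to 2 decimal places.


Linearize each sRGB channel c=v/255: c/12.92 if c ≤ 0.04045 else ((c+0.055)/1.055)^2.4
L = 0.2126×R_lin + 0.7152×G_lin + 0.0722×B_lin
Color 1 (45,27,159):
  R=45: 45/255≈0.1765 > 0.04045 → ((0.1765+0.055)/1.055)^2.4 ≈ 0.02624
  G=27: 27/255≈0.1059 > 0.04045 → ((0.1059+0.055)/1.055)^2.4 ≈ 0.01096
  B=159: 159/255≈0.6235 > 0.04045 → ((0.6235+0.055)/1.055)^2.4 ≈ 0.34670
  L1 = 0.2126×0.02624 + 0.7152×0.01096 + 0.0722×0.34670 ≈ 0.03845
Color 2 (250,26,154):
  R=250: 250/255≈0.9804 > 0.04045 → ((0.9804+0.055)/1.055)^2.4 ≈ 0.95597
  G=26: 26/255≈0.1020 > 0.04045 → ((0.1020+0.055)/1.055)^2.4 ≈ 0.01033
  B=154: 154/255≈0.6039 > 0.04045 → ((0.6039+0.055)/1.055)^2.4 ≈ 0.32314
  L2 = 0.2126×0.95597 + 0.7152×0.01033 + 0.0722×0.32314 ≈ 0.23396
Lighter = 0.23396, Darker = 0.03845
Ratio = (L_lighter + 0.05) / (L_darker + 0.05)
Ratio = (0.23396 + 0.05) / (0.03845 + 0.05) = 0.28396 / 0.08845 ≈ 3.2104
Ratio ≈ 3.21:1


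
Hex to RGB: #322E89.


32 → 50 (R)
2E → 46 (G)
89 → 137 (B)
= RGB(50, 46, 137)


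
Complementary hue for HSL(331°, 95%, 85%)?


Complement = opposite side of color wheel = hue + 180°
H' = (331 + 180) mod 360 = 151°
S and L unchanged.
= HSL(151°, 95%, 85%)


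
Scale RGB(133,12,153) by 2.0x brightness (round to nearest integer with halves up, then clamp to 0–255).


Multiply each channel by 2.0, round half up, clamp to [0, 255]
R: 133×2.0 = 266 → clamp → 255
G: 12×2.0 = 24
B: 153×2.0 = 306 → clamp → 255
= RGB(255, 24, 255)


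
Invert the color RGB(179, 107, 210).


Invert: (255-R, 255-G, 255-B)
R: 255-179 = 76
G: 255-107 = 148
B: 255-210 = 45
= RGB(76, 148, 45)


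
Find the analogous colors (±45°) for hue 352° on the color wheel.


Base hue: 352°
Left analog: (352 - 45) mod 360 = 307°
Right analog: (352 + 45) mod 360 = 37°
Analogous hues = 307° and 37°


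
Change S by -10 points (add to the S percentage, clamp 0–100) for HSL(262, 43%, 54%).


Original S = 43%
Adjustment = -10 percentage points
New S = 43 + (-10) = 33
Clamp to [0, 100] → 33
= HSL(262°, 33%, 54%)


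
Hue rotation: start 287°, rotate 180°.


New hue = (H + rotation) mod 360
New hue = (287 + 180) mod 360
= 467 mod 360
= 107°


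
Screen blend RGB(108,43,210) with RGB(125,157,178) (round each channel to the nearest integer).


Screen: C = 255 - (255-A)×(255-B)/255, rounded to nearest integer
R: 255 - (255-108)×(255-125)/255 = 255 - 19110/255 ≈ 255 - 74.941 = 180.059 → 180
G: 255 - (255-43)×(255-157)/255 = 255 - 20776/255 ≈ 255 - 81.475 = 173.525 → 174
B: 255 - (255-210)×(255-178)/255 = 255 - 3465/255 ≈ 255 - 13.588 = 241.412 → 241
= RGB(180, 174, 241)


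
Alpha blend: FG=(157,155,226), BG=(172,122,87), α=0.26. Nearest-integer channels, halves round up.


C = α×F + (1-α)×B, with 1-α = 0.74
R: 0.26×157 + 0.74×172 = 40.82 + 127.28 = 168.10 → 168
G: 0.26×155 + 0.74×122 = 40.30 + 90.28 = 130.58 → 131
B: 0.26×226 + 0.74×87 = 58.76 + 64.38 = 123.14 → 123
= RGB(168, 131, 123)


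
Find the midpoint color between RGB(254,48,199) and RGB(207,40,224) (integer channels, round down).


Midpoint: each channel = ⌊(C₁+C₂)/2⌋
R: ⌊(254+207)/2⌋ = 230
G: ⌊(48+40)/2⌋ = 44
B: ⌊(199+224)/2⌋ = 211
= RGB(230, 44, 211)


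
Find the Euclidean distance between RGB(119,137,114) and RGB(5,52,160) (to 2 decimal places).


d = √[(R₁-R₂)² + (G₁-G₂)² + (B₁-B₂)²]
d = √[(119-5)² + (137-52)² + (114-160)²]
d = √[12996 + 7225 + 2116]
d = √22337
d ≈ 149.46


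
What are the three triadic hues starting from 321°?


Triadic: equally spaced at 120° intervals
H1 = 321°
H2 = (321 + 120) mod 360 = 81°
H3 = (321 + 240) mod 360 = 201°
Triadic = 321°, 81°, 201°


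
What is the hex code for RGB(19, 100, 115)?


R = 19 → 13 (hex)
G = 100 → 64 (hex)
B = 115 → 73 (hex)
Hex = #136473


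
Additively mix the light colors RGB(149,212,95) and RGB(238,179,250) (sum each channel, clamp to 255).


Additive: each channel = min(255, C₁+C₂)
R: 149+238 = 387 → 255
G: 212+179 = 391 → 255
B: 95+250 = 345 → 255
= RGB(255, 255, 255)


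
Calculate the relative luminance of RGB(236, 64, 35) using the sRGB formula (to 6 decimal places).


Linearize each channel (sRGB transfer function): c = v/255; c_lin = c/12.92 if c ≤ 0.04045, else ((c+0.055)/1.055)^2.4
  R: 236/255 ≈ 0.925490 > 0.04045 → ((0.925490+0.055)/1.055)^2.4 ≈ 0.838799
  G: 64/255 ≈ 0.250980 > 0.04045 → ((0.250980+0.055)/1.055)^2.4 ≈ 0.051269
  B: 35/255 ≈ 0.137255 > 0.04045 → ((0.137255+0.055)/1.055)^2.4 ≈ 0.016807
R_lin = 0.838799, G_lin = 0.051269, B_lin = 0.016807
L = 0.2126×R + 0.7152×G + 0.0722×B
L = 0.2126×0.838799 + 0.7152×0.051269 + 0.0722×0.016807
L ≈ 0.216210


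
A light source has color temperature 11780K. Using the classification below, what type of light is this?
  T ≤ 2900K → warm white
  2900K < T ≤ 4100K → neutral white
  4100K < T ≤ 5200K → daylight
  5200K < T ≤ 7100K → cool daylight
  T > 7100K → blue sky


Temperature: 11780K
11780K > 7100K → blue sky
Classification: blue sky


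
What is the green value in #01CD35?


Color: #01CD35
R = 01 = 1
G = CD = 205
B = 35 = 53
Green = 205


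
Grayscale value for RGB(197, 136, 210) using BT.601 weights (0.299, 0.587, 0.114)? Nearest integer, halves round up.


Gray = 0.299×R + 0.587×G + 0.114×B
Gray = 0.299×197 + 0.587×136 + 0.114×210
Gray = 58.903 + 79.832 + 23.940
Gray = 162.675 → round half up → 163
Gray = 163


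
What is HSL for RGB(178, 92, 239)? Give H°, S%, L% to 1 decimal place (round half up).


Normalize: R'=178/255≈0.6980, G'=92/255≈0.3608, B'=239/255≈0.9373
Max=239/255, Min=92/255, Δ=Max-Min=147/255
L = (Max+Min)/2 = (239+92)/510 = 331/510 = 0.64901… → L = 64.9%
L > 0.5 → S = Δ/(2-Max-Min) = 147/(510-239-92) = 147/179 = 0.82122… → S = 82.1%
(the 1/255 factors cancel in S and H, so raw channel differences can be used)
Max is B' → H = 60 × ((R-G)/Δ + 4) = 60 × ((178-92)/147 + 4)
  86/147 + 4 = 0.5850… + 4 = 4.5850…
  H = 60 × 4.5850… = 275.102…° → H = 275.1°
= HSL(275.1°, 82.1%, 64.9%)


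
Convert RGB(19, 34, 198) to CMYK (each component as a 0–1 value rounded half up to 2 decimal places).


R'=19/255≈0.0745, G'=34/255≈0.1333, B'=198/255≈0.7765
K = 1 - max(R',G',B') = 1 - 198/255 = 57/255 = 0.22352… → 0.22
(1-R'-K)/(1-K) simplifies to (max-R)/max with max = 198:
C = (198-19)/198 = 179/198 = 0.90404… → 0.90
M = (198-34)/198 = 164/198 = 0.82828… → 0.83
Y = (198-198)/198 = 0/198 = 0 → 0.00
= CMYK(0.90, 0.83, 0.00, 0.22)


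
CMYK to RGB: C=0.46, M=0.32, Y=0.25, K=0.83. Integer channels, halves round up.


R = 255 × (1-C) × (1-K) = 255 × 0.54 × 0.17 = 23.409 → 23
G = 255 × (1-M) × (1-K) = 255 × 0.68 × 0.17 = 29.478 → 29
B = 255 × (1-Y) × (1-K) = 255 × 0.75 × 0.17 = 32.5125 → 33
= RGB(23, 29, 33)


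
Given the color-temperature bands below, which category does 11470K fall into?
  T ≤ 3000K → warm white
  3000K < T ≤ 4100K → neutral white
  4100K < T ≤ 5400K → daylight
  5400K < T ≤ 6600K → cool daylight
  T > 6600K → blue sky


Temperature: 11470K
11470K > 6600K → blue sky
Classification: blue sky


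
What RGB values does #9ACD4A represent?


9A → 154 (R)
CD → 205 (G)
4A → 74 (B)
= RGB(154, 205, 74)


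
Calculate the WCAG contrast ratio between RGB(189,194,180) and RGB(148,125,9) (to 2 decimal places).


Linearize each sRGB channel c=v/255: c/12.92 if c ≤ 0.04045 else ((c+0.055)/1.055)^2.4
L = 0.2126×R_lin + 0.7152×G_lin + 0.0722×B_lin
Color 1 (189,194,180):
  R=189: 189/255≈0.7412 > 0.04045 → ((0.7412+0.055)/1.055)^2.4 ≈ 0.50888
  G=194: 194/255≈0.7608 > 0.04045 → ((0.7608+0.055)/1.055)^2.4 ≈ 0.53948
  B=180: 180/255≈0.7059 > 0.04045 → ((0.7059+0.055)/1.055)^2.4 ≈ 0.45641
  L1 = 0.2126×0.50888 + 0.7152×0.53948 + 0.0722×0.45641 ≈ 0.52698
Color 2 (148,125,9):
  R=148: 148/255≈0.5804 > 0.04045 → ((0.5804+0.055)/1.055)^2.4 ≈ 0.29614
  G=125: 125/255≈0.4902 > 0.04045 → ((0.4902+0.055)/1.055)^2.4 ≈ 0.20508
  B=9: 9/255≈0.0353 ≤ 0.04045 → 0.0353/12.92 ≈ 0.00273
  L2 = 0.2126×0.29614 + 0.7152×0.20508 + 0.0722×0.00273 ≈ 0.20983
Lighter = 0.52698, Darker = 0.20983
Ratio = (L_lighter + 0.05) / (L_darker + 0.05)
Ratio = (0.52698 + 0.05) / (0.20983 + 0.05) = 0.57698 / 0.25983 ≈ 2.2206
Ratio ≈ 2.22:1


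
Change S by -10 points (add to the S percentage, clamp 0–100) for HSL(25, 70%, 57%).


Original S = 70%
Adjustment = -10 percentage points
New S = 70 + (-10) = 60
Clamp to [0, 100] → 60
= HSL(25°, 60%, 57%)


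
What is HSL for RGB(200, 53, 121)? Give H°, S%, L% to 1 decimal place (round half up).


Normalize: R'=200/255≈0.7843, G'=53/255≈0.2078, B'=121/255≈0.4745
Max=200/255, Min=53/255, Δ=Max-Min=147/255
L = (Max+Min)/2 = (200+53)/510 = 253/510 = 0.49607… → L = 49.6%
L ≤ 0.5 → S = Δ/(Max+Min) = 147/(200+53) = 147/253 = 0.58102… → S = 58.1%
(the 1/255 factors cancel in S and H, so raw channel differences can be used)
Max is R' → H = 60 × (((G-B)/Δ) mod 6) = 60 × (((53-121)/147) mod 6)
  (-68)/147 = -0.4625…; negative, so add 6 → 5.5374…
  H = 60 × 5.5374… = 332.244…° → H = 332.2°
= HSL(332.2°, 58.1%, 49.6%)


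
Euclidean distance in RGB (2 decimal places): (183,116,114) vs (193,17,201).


d = √[(R₁-R₂)² + (G₁-G₂)² + (B₁-B₂)²]
d = √[(183-193)² + (116-17)² + (114-201)²]
d = √[100 + 9801 + 7569]
d = √17470
d ≈ 132.17


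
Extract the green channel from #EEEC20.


Color: #EEEC20
R = EE = 238
G = EC = 236
B = 20 = 32
Green = 236


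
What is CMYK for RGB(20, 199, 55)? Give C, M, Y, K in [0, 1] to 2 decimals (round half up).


R'=20/255≈0.0784, G'=199/255≈0.7804, B'=55/255≈0.2157
K = 1 - max(R',G',B') = 1 - 199/255 = 56/255 = 0.21960… → 0.22
(1-R'-K)/(1-K) simplifies to (max-R)/max with max = 199:
C = (199-20)/199 = 179/199 = 0.89949… → 0.90
M = (199-199)/199 = 0/199 = 0 → 0.00
Y = (199-55)/199 = 144/199 = 0.72361… → 0.72
= CMYK(0.90, 0.00, 0.72, 0.22)


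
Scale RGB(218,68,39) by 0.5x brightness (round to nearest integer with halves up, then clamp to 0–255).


Multiply each channel by 0.5, round half up, clamp to [0, 255]
R: 218×0.5 = 109
G: 68×0.5 = 34
B: 39×0.5 = 19.5 → round → 20
= RGB(109, 34, 20)


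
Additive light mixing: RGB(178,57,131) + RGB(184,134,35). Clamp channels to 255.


Additive: each channel = min(255, C₁+C₂)
R: 178+184 = 362 → 255
G: 57+134 = 191 → 191
B: 131+35 = 166 → 166
= RGB(255, 191, 166)


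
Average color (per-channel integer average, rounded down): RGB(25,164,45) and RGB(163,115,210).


Midpoint: each channel = ⌊(C₁+C₂)/2⌋
R: ⌊(25+163)/2⌋ = 94
G: ⌊(164+115)/2⌋ = 139
B: ⌊(45+210)/2⌋ = 127
= RGB(94, 139, 127)


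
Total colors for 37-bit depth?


Colors = 2^bits = 2^37
= 137,438,953,472 colors


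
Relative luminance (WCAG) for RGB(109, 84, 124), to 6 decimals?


Linearize each channel (sRGB transfer function): c = v/255; c_lin = c/12.92 if c ≤ 0.04045, else ((c+0.055)/1.055)^2.4
  R: 109/255 ≈ 0.427451 > 0.04045 → ((0.427451+0.055)/1.055)^2.4 ≈ 0.152926
  G: 84/255 ≈ 0.329412 > 0.04045 → ((0.329412+0.055)/1.055)^2.4 ≈ 0.088656
  B: 124/255 ≈ 0.486275 > 0.04045 → ((0.486275+0.055)/1.055)^2.4 ≈ 0.201556
R_lin = 0.152926, G_lin = 0.088656, B_lin = 0.201556
L = 0.2126×R + 0.7152×G + 0.0722×B
L = 0.2126×0.152926 + 0.7152×0.088656 + 0.0722×0.201556
L ≈ 0.110471


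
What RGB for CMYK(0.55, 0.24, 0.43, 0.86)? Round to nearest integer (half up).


R = 255 × (1-C) × (1-K) = 255 × 0.45 × 0.14 = 16.065 → 16
G = 255 × (1-M) × (1-K) = 255 × 0.76 × 0.14 = 27.132 → 27
B = 255 × (1-Y) × (1-K) = 255 × 0.57 × 0.14 = 20.349 → 20
= RGB(16, 27, 20)


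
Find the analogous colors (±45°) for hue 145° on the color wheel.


Base hue: 145°
Left analog: (145 - 45) mod 360 = 100°
Right analog: (145 + 45) mod 360 = 190°
Analogous hues = 100° and 190°


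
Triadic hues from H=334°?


Triadic: equally spaced at 120° intervals
H1 = 334°
H2 = (334 + 120) mod 360 = 94°
H3 = (334 + 240) mod 360 = 214°
Triadic = 334°, 94°, 214°


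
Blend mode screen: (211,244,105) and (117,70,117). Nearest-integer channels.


Screen: C = 255 - (255-A)×(255-B)/255, rounded to nearest integer
R: 255 - (255-211)×(255-117)/255 = 255 - 6072/255 ≈ 255 - 23.812 = 231.188 → 231
G: 255 - (255-244)×(255-70)/255 = 255 - 2035/255 ≈ 255 - 7.980 = 247.020 → 247
B: 255 - (255-105)×(255-117)/255 = 255 - 20700/255 ≈ 255 - 81.176 = 173.824 → 174
= RGB(231, 247, 174)


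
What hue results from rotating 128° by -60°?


New hue = (H + rotation) mod 360
New hue = (128 -60) mod 360
= 68 mod 360
= 68°


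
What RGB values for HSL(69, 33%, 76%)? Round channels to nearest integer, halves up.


H=69°, S=0.33, L=0.76
C = (1-|2L-1|)×S = (1-|0.52|)×0.33 = 0.1584
H' = H/60 = 69/60 ≈ 1.1500; X = C×(1-|H' mod 2 - 1|) = 0.13464
m = L - C/2 = 0.76 - 0.0792 = 0.6808
Sector ⌊H'⌋ = 1 → (R',G',B') = (0.13464, 0.1584, 0.0)
RGB = ((R'+m)×255, (G'+m)×255, (B'+m)×255) = (207.9372, 213.996, 173.604)
Round half up → RGB(208, 214, 174)


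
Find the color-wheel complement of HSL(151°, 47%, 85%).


Complement = opposite side of color wheel = hue + 180°
H' = (151 + 180) mod 360 = 331°
S and L unchanged.
= HSL(331°, 47%, 85%)


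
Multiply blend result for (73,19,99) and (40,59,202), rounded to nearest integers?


Multiply: C = A×B/255, rounded to nearest integer
R: 73×40/255 = 2920/255 ≈ 11.451 → 11
G: 19×59/255 = 1121/255 ≈ 4.396 → 4
B: 99×202/255 = 19998/255 ≈ 78.424 → 78
= RGB(11, 4, 78)


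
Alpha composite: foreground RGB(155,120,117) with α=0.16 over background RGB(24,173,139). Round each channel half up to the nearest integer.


C = α×F + (1-α)×B, with 1-α = 0.84
R: 0.16×155 + 0.84×24 = 24.80 + 20.16 = 44.96 → 45
G: 0.16×120 + 0.84×173 = 19.20 + 145.32 = 164.52 → 165
B: 0.16×117 + 0.84×139 = 18.72 + 116.76 = 135.48 → 135
= RGB(45, 165, 135)


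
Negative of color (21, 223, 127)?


Invert: (255-R, 255-G, 255-B)
R: 255-21 = 234
G: 255-223 = 32
B: 255-127 = 128
= RGB(234, 32, 128)


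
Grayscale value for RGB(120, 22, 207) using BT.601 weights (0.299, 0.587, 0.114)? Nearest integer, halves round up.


Gray = 0.299×R + 0.587×G + 0.114×B
Gray = 0.299×120 + 0.587×22 + 0.114×207
Gray = 35.880 + 12.914 + 23.598
Gray = 72.392 → round half up → 72
Gray = 72


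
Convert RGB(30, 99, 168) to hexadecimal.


R = 30 → 1E (hex)
G = 99 → 63 (hex)
B = 168 → A8 (hex)
Hex = #1E63A8


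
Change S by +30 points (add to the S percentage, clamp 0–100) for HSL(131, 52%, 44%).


Original S = 52%
Adjustment = +30 percentage points
New S = 52 + (30) = 82
Clamp to [0, 100] → 82
= HSL(131°, 82%, 44%)


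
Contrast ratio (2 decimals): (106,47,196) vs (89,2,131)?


Linearize each sRGB channel c=v/255: c/12.92 if c ≤ 0.04045 else ((c+0.055)/1.055)^2.4
L = 0.2126×R_lin + 0.7152×G_lin + 0.0722×B_lin
Color 1 (106,47,196):
  R=106: 106/255≈0.4157 > 0.04045 → ((0.4157+0.055)/1.055)^2.4 ≈ 0.14413
  G=47: 47/255≈0.1843 > 0.04045 → ((0.1843+0.055)/1.055)^2.4 ≈ 0.02843
  B=196: 196/255≈0.7686 > 0.04045 → ((0.7686+0.055)/1.055)^2.4 ≈ 0.55201
  L1 = 0.2126×0.14413 + 0.7152×0.02843 + 0.0722×0.55201 ≈ 0.09083
Color 2 (89,2,131):
  R=89: 89/255≈0.3490 > 0.04045 → ((0.3490+0.055)/1.055)^2.4 ≈ 0.09990
  G=2: 2/255≈0.0078 ≤ 0.04045 → 0.0078/12.92 ≈ 0.00061
  B=131: 131/255≈0.5137 > 0.04045 → ((0.5137+0.055)/1.055)^2.4 ≈ 0.22697
  L2 = 0.2126×0.09990 + 0.7152×0.00061 + 0.0722×0.22697 ≈ 0.03806
Lighter = 0.09083, Darker = 0.03806
Ratio = (L_lighter + 0.05) / (L_darker + 0.05)
Ratio = (0.09083 + 0.05) / (0.03806 + 0.05) = 0.14083 / 0.08806 ≈ 1.5992
Ratio ≈ 1.60:1


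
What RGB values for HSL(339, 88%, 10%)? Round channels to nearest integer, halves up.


H=339°, S=0.88, L=0.10
C = (1-|2L-1|)×S = (1-|-0.80|)×0.88 = 0.176
H' = H/60 = 339/60 ≈ 5.6500; X = C×(1-|H' mod 2 - 1|) = 0.0616
m = L - C/2 = 0.10 - 0.088 = 0.012
Sector ⌊H'⌋ = 5 → (R',G',B') = (0.176, 0.0, 0.0616)
RGB = ((R'+m)×255, (G'+m)×255, (B'+m)×255) = (47.94, 3.06, 18.768)
Round half up → RGB(48, 3, 19)


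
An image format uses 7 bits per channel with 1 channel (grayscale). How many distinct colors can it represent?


Total bits = 7 bits/channel × 1 channels = 7 bits
Distinct colors = 2^7
= 128 colors


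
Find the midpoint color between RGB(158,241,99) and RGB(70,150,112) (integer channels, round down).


Midpoint: each channel = ⌊(C₁+C₂)/2⌋
R: ⌊(158+70)/2⌋ = 114
G: ⌊(241+150)/2⌋ = 195
B: ⌊(99+112)/2⌋ = 105
= RGB(114, 195, 105)


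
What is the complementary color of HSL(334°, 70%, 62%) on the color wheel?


Complement = opposite side of color wheel = hue + 180°
H' = (334 + 180) mod 360 = 154°
S and L unchanged.
= HSL(154°, 70%, 62%)


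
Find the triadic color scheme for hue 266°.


Triadic: equally spaced at 120° intervals
H1 = 266°
H2 = (266 + 120) mod 360 = 26°
H3 = (266 + 240) mod 360 = 146°
Triadic = 266°, 26°, 146°
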